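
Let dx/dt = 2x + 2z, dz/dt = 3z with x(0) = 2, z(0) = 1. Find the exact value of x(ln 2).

A = [[2,2],[0,3]]; eigenvalues λ = 3, 2.
Eigenvectors: (2,1) for λ=3, (1,0) for λ=2.
From the initial condition, c_1 = 1, c_2 = 0.
x(ln 2) = (1)(2^3)(2) + (0)(2^2)(1) = 16.

16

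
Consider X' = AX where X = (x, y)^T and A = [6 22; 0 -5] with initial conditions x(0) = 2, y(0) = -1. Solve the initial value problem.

Coefficient matrix A = [[6, 22], [0, -5]].
Characteristic polynomial det(A - λI) = λ^2 - λ - 30 = 0.
Eigenvalues λ = -5, 6.
For λ=-5: (A-λI) row 1 is [11, 22], so an eigenvector is (-2, 1).
For λ=6: (A-λI) row 1 is [0, 22], so an eigenvector is (-1, 0).
General solution: K_1e^(-5t)(-2,1) + K_2e^(6t)(-1,0).
Applying x(0)=2, y(0)=-1 gives K_1=-1, K_2=0.

x(t) = 2e^(-5t), y(t) = -e^(-5t)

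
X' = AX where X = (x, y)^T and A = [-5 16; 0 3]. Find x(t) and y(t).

Coefficient matrix A = [[-5, 16], [0, 3]].
Characteristic polynomial det(A - λI) = λ^2 + 2λ - 15 = 0.
Eigenvalues λ = 3, -5.
For λ=3: (A-λI) row 1 is [-8, 16], so an eigenvector is (2, 1).
For λ=-5: (A-λI) row 1 is [0, 16], so an eigenvector is (-1, 0).
General solution: C_1e^(3t)(2,1) + C_2e^(-5t)(-1,0).

x(t) = 2C_1e^(3t) - C_2e^(-5t), y(t) = C_1e^(3t)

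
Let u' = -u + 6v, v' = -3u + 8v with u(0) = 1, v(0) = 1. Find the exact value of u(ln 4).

A = [[-1,6],[-3,8]]; eigenvalues λ = 2, 5.
Eigenvectors: (-2,-1) for λ=2, (1,1) for λ=5.
From the initial condition, c_1 = 0, c_2 = 1.
u(ln 4) = (0)(4^2)(-2) + (1)(4^5)(1) = 1024.

1024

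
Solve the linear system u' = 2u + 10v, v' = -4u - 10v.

u(t) = -2C_1e^(-4t)sin(2t) + C_1e^(-4t)cos(2t) + C_2e^(-4t)sin(2t) + 2C_2e^(-4t)cos(2t), v(t) = C_1e^(-4t)sin(2t) - C_1e^(-4t)cos(2t) - C_2e^(-4t)sin(2t) - C_2e^(-4t)cos(2t)

Coefficient matrix A = [[2, 10], [-4, -10]].
Characteristic polynomial det(A - λI) = λ^2 + 8λ + 20 = 0.
Eigenvalues λ = -4 ± 2i (complex conjugate pair).
For λ=-4+2i: an eigenvector is (1,-1) - i(-2,1) = (1 + 2i, -1 - i).
A real fundamental pair from Re and Im of e^((-4+2i)t)v: X_1 = e^(-4t)(cos(2t)·(1,-1) + sin(2t)·(-2,1)), X_2 = e^(-4t)(sin(2t)·(1,-1) - cos(2t)·(-2,1)).
General solution: C_1X_1 + C_2X_2.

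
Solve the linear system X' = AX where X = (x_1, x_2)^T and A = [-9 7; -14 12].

Coefficient matrix A = [[-9, 7], [-14, 12]].
Characteristic polynomial det(A - λI) = λ^2 - 3λ - 10 = 0.
Eigenvalues λ = -2, 5.
For λ=-2: (A-λI) row 1 is [-7, 7], so an eigenvector is (-1, -1).
For λ=5: (A-λI) row 1 is [-14, 7], so an eigenvector is (1, 2).
General solution: c_1e^(-2t)(-1,-1) + c_2e^(5t)(1,2).

x_1(t) = -c_1e^(-2t) + c_2e^(5t), x_2(t) = -c_1e^(-2t) + 2c_2e^(5t)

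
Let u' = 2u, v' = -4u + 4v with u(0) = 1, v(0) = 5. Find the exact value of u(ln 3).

A = [[2,0],[-4,4]]; eigenvalues λ = 4, 2.
Eigenvectors: (0,-1) for λ=4, (1,2) for λ=2.
From the initial condition, c_1 = -3, c_2 = 1.
u(ln 3) = (-3)(3^4)(0) + (1)(3^2)(1) = 9.

9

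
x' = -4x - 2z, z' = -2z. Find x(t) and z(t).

Coefficient matrix A = [[-4, -2], [0, -2]].
Characteristic polynomial det(A - λI) = λ^2 + 6λ + 8 = 0.
Eigenvalues λ = -4, -2.
For λ=-4: (A-λI) row 1 is [0, -2], so an eigenvector is (1, 0).
For λ=-2: (A-λI) row 1 is [-2, -2], so an eigenvector is (-1, 1).
General solution: K_1e^(-4t)(1,0) + K_2e^(-2t)(-1,1).

x(t) = K_1e^(-4t) - K_2e^(-2t), z(t) = K_2e^(-2t)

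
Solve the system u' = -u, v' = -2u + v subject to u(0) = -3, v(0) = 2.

u(t) = -3e^(-t), v(t) = 5e^(t) - 3e^(-t)

Coefficient matrix A = [[-1, 0], [-2, 1]].
Characteristic polynomial det(A - λI) = λ^2 - 1 = 0.
Eigenvalues λ = 1, -1.
For λ=1: (A-λI) row 1 is [-2, 0], so an eigenvector is (0, -1).
For λ=-1: (A-λI) row 2 is [-2, 2], so an eigenvector is (1, 1).
General solution: C_1e^(t)(0,-1) + C_2e^(-t)(1,1).
Applying u(0)=-3, v(0)=2 gives C_1=-5, C_2=-3.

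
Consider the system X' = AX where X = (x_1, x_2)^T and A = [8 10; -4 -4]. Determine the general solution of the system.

Coefficient matrix A = [[8, 10], [-4, -4]].
Characteristic polynomial det(A - λI) = λ^2 - 4λ + 8 = 0.
Eigenvalues λ = 2 ± 2i (complex conjugate pair).
For λ=2+2i: an eigenvector is (-1,1) - i(2,-1) = (-1 - 2i, 1 + i).
A real fundamental pair from Re and Im of e^((2+2i)t)v: X_1 = e^(2t)(cos(2t)·(-1,1) + sin(2t)·(2,-1)), X_2 = e^(2t)(sin(2t)·(-1,1) - cos(2t)·(2,-1)).
General solution: K_1X_1 + K_2X_2.

x_1(t) = 2K_1e^(2t)sin(2t) - K_1e^(2t)cos(2t) - K_2e^(2t)sin(2t) - 2K_2e^(2t)cos(2t), x_2(t) = -K_1e^(2t)sin(2t) + K_1e^(2t)cos(2t) + K_2e^(2t)sin(2t) + K_2e^(2t)cos(2t)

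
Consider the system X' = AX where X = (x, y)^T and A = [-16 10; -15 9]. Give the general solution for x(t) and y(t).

x(t) = -c_1e^(-6t) + 2c_2e^(-t), y(t) = -c_1e^(-6t) + 3c_2e^(-t)

Coefficient matrix A = [[-16, 10], [-15, 9]].
Characteristic polynomial det(A - λI) = λ^2 + 7λ + 6 = 0.
Eigenvalues λ = -6, -1.
For λ=-6: (A-λI) row 1 is [-10, 10], so an eigenvector is (-1, -1).
For λ=-1: (A-λI) row 1 is [-15, 10], so an eigenvector is (2, 3).
General solution: c_1e^(-6t)(-1,-1) + c_2e^(-t)(2,3).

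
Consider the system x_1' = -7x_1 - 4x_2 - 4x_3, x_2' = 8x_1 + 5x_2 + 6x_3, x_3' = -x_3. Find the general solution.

Coefficient matrix A = [[-7, -4, -4], [8, 5, 6], [0, 0, -1]].
det(A - λI) = 0 gives eigenvalues λ = -3, 1, -1.
For λ=-3: eigenvector (1,-1,0).
For λ=1: eigenvector (1,-2,0).
For λ=-1: eigenvector (0,-1,1).
General solution: K_1e^(-3t)(1,-1,0) + K_2e^(t)(1,-2,0) + K_3e^(-t)(0,-1,1).

x_1(t) = K_1e^(-3t) + K_2e^(t), x_2(t) = -K_1e^(-3t) - 2K_2e^(t) - K_3e^(-t), x_3(t) = K_3e^(-t)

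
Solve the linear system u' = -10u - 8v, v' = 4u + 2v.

Coefficient matrix A = [[-10, -8], [4, 2]].
Characteristic polynomial det(A - λI) = λ^2 + 8λ + 12 = 0.
Eigenvalues λ = -6, -2.
For λ=-6: (A-λI) row 1 is [-4, -8], so an eigenvector is (-2, 1).
For λ=-2: (A-λI) row 1 is [-8, -8], so an eigenvector is (1, -1).
General solution: C_1e^(-6t)(-2,1) + C_2e^(-2t)(1,-1).

u(t) = -2C_1e^(-6t) + C_2e^(-2t), v(t) = C_1e^(-6t) - C_2e^(-2t)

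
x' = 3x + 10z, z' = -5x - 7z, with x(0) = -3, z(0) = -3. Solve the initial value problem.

Coefficient matrix A = [[3, 10], [-5, -7]].
Characteristic polynomial det(A - λI) = λ^2 + 4λ + 29 = 0.
Eigenvalues λ = -2 ± 5i (complex conjugate pair).
For λ=-2+5i: an eigenvector is (-1,1) - i(1,0) = (-1 - i, 1).
A real fundamental pair from Re and Im of e^((-2+5i)t)v: X_1 = e^(-2t)(cos(5t)·(-1,1) + sin(5t)·(1,0)), X_2 = e^(-2t)(sin(5t)·(-1,1) - cos(5t)·(1,0)).
General solution: K_1X_1 + K_2X_2.
Applying x(0)=-3, z(0)=-3 gives K_1=-3, K_2=6.

x(t) = -9e^(-2t)sin(5t) - 3e^(-2t)cos(5t), z(t) = 6e^(-2t)sin(5t) - 3e^(-2t)cos(5t)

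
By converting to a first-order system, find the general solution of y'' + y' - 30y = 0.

Let x_1 = y, x_2 = y'. Then x_1' = x_2 and x_2' = 30x_1 - x_2.
A = [[0,1],[30,-1]]; det(A-λI) = λ^2 + λ - 30.
Eigenvalues λ = -6, 5 with eigenvectors (1,-6), (1,5).

y(t) = C_1e^(-6t) + C_2e^(5t)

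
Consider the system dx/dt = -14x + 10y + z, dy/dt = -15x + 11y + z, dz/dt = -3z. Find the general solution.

x(t) = c_1e^(-4t) + c_2e^(-3t) + 2c_3e^(t), y(t) = c_1e^(-4t) + c_2e^(-3t) + 3c_3e^(t), z(t) = c_2e^(-3t)

Coefficient matrix A = [[-14, 10, 1], [-15, 11, 1], [0, 0, -3]].
det(A - λI) = 0 gives eigenvalues λ = -4, -3, 1.
For λ=-4: eigenvector (1,1,0).
For λ=-3: eigenvector (1,1,1).
For λ=1: eigenvector (2,3,0).
General solution: c_1e^(-4t)(1,1,0) + c_2e^(-3t)(1,1,1) + c_3e^(t)(2,3,0).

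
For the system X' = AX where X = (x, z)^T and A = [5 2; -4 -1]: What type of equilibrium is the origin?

A = [[5,2],[-4,-1]]; det(A-λI) = λ^2 - 4λ + 3.
λ = 3, 1: both positive.

unstable node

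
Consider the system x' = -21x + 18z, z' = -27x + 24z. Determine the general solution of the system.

Coefficient matrix A = [[-21, 18], [-27, 24]].
Characteristic polynomial det(A - λI) = λ^2 - 3λ - 18 = 0.
Eigenvalues λ = 6, -3.
For λ=6: (A-λI) row 1 is [-27, 18], so an eigenvector is (-2, -3).
For λ=-3: (A-λI) row 1 is [-18, 18], so an eigenvector is (-1, -1).
General solution: C_1e^(6t)(-2,-3) + C_2e^(-3t)(-1,-1).

x(t) = -2C_1e^(6t) - C_2e^(-3t), z(t) = -3C_1e^(6t) - C_2e^(-3t)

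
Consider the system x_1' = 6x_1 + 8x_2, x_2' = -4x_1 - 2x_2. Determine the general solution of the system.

Coefficient matrix A = [[6, 8], [-4, -2]].
Characteristic polynomial det(A - λI) = λ^2 - 4λ + 20 = 0.
Eigenvalues λ = 2 ± 4i (complex conjugate pair).
For λ=2+4i: an eigenvector is (1,0) - i(1,-1) = (1 - i, 0 + i).
A real fundamental pair from Re and Im of e^((2+4i)t)v: X_1 = e^(2t)(cos(4t)·(1,0) + sin(4t)·(1,-1)), X_2 = e^(2t)(sin(4t)·(1,0) - cos(4t)·(1,-1)).
General solution: c_1X_1 + c_2X_2.

x_1(t) = c_1e^(2t)sin(4t) + c_1e^(2t)cos(4t) + c_2e^(2t)sin(4t) - c_2e^(2t)cos(4t), x_2(t) = -c_1e^(2t)sin(4t) + c_2e^(2t)cos(4t)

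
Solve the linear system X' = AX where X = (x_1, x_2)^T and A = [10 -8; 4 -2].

x_1(t) = -c_1e^(2t) + 2c_2e^(6t), x_2(t) = -c_1e^(2t) + c_2e^(6t)

Coefficient matrix A = [[10, -8], [4, -2]].
Characteristic polynomial det(A - λI) = λ^2 - 8λ + 12 = 0.
Eigenvalues λ = 2, 6.
For λ=2: (A-λI) row 1 is [8, -8], so an eigenvector is (-1, -1).
For λ=6: (A-λI) row 1 is [4, -8], so an eigenvector is (2, 1).
General solution: c_1e^(2t)(-1,-1) + c_2e^(6t)(2,1).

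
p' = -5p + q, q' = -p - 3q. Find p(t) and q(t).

Coefficient matrix A = [[-5, 1], [-1, -3]].
Characteristic polynomial det(A - λI) = λ^2 + 8λ + 16 = 0.
Single eigenvalue λ = -4 with algebraic multiplicity 2.
Eigenvector v = (1,1); generalized eigenvector w with (A-λI)w=v is (-2,-1).
General solution: e^(-4t)[K_1·v + K_2·(t·v + w)].

p(t) = K_1e^(-4t) + K_2te^(-4t) - 2K_2e^(-4t), q(t) = K_1e^(-4t) + K_2te^(-4t) - K_2e^(-4t)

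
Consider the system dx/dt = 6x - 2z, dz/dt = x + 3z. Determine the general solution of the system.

x(t) = -C_1e^(4t) + 2C_2e^(5t), z(t) = -C_1e^(4t) + C_2e^(5t)

Coefficient matrix A = [[6, -2], [1, 3]].
Characteristic polynomial det(A - λI) = λ^2 - 9λ + 20 = 0.
Eigenvalues λ = 4, 5.
For λ=4: (A-λI) row 1 is [2, -2], so an eigenvector is (-1, -1).
For λ=5: (A-λI) row 1 is [1, -2], so an eigenvector is (2, 1).
General solution: C_1e^(4t)(-1,-1) + C_2e^(5t)(2,1).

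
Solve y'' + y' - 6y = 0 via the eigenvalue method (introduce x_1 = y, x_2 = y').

y(t) = c_1e^(-3t) + c_2e^(2t)

Let x_1 = y, x_2 = y'. Then x_1' = x_2 and x_2' = 6x_1 - x_2.
A = [[0,1],[6,-1]]; det(A-λI) = λ^2 + λ - 6.
Eigenvalues λ = -3, 2 with eigenvectors (1,-3), (1,2).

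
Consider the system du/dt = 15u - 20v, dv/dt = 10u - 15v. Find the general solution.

u(t) = -2K_1e^(5t) + K_2e^(-5t), v(t) = -K_1e^(5t) + K_2e^(-5t)

Coefficient matrix A = [[15, -20], [10, -15]].
Characteristic polynomial det(A - λI) = λ^2 - 25 = 0.
Eigenvalues λ = 5, -5.
For λ=5: (A-λI) row 1 is [10, -20], so an eigenvector is (-2, -1).
For λ=-5: (A-λI) row 1 is [20, -20], so an eigenvector is (1, 1).
General solution: K_1e^(5t)(-2,-1) + K_2e^(-5t)(1,1).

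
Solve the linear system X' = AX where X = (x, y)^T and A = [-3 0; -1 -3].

Coefficient matrix A = [[-3, 0], [-1, -3]].
Characteristic polynomial det(A - λI) = λ^2 + 6λ + 9 = 0.
Single eigenvalue λ = -3 with algebraic multiplicity 2.
Eigenvector v = (0,-1); generalized eigenvector w with (A-λI)w=v is (1,2).
General solution: e^(-3t)[c_1·v + c_2·(t·v + w)].

x(t) = c_2e^(-3t), y(t) = -c_1e^(-3t) - c_2te^(-3t) + 2c_2e^(-3t)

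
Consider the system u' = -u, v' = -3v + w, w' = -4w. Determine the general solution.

u(t) = K_1e^(-t), v(t) = K_2e^(-3t) - K_3e^(-4t), w(t) = K_3e^(-4t)

Coefficient matrix A = [[-1, 0, 0], [0, -3, 1], [0, 0, -4]].
det(A - λI) = 0 gives eigenvalues λ = -1, -3, -4.
For λ=-1: eigenvector (1,0,0).
For λ=-3: eigenvector (0,1,0).
For λ=-4: eigenvector (0,-1,1).
General solution: K_1e^(-t)(1,0,0) + K_2e^(-3t)(0,1,0) + K_3e^(-4t)(0,-1,1).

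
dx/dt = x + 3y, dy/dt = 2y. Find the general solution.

Coefficient matrix A = [[1, 3], [0, 2]].
Characteristic polynomial det(A - λI) = λ^2 - 3λ + 2 = 0.
Eigenvalues λ = 1, 2.
For λ=1: (A-λI) row 1 is [0, 3], so an eigenvector is (-1, 0).
For λ=2: (A-λI) row 1 is [-1, 3], so an eigenvector is (3, 1).
General solution: C_1e^(t)(-1,0) + C_2e^(2t)(3,1).

x(t) = -C_1e^(t) + 3C_2e^(2t), y(t) = C_2e^(2t)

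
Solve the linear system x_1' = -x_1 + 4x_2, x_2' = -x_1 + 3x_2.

x_1(t) = 2c_1e^(t) + 2c_2te^(t) + c_2e^(t), x_2(t) = c_1e^(t) + c_2te^(t) + c_2e^(t)

Coefficient matrix A = [[-1, 4], [-1, 3]].
Characteristic polynomial det(A - λI) = λ^2 - 2λ + 1 = 0.
Single eigenvalue λ = 1 with algebraic multiplicity 2.
Eigenvector v = (2,1); generalized eigenvector w with (A-λI)w=v is (1,1).
General solution: e^(t)[c_1·v + c_2·(t·v + w)].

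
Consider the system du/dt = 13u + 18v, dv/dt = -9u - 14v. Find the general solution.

u(t) = -2c_1e^(4t) - c_2e^(-5t), v(t) = c_1e^(4t) + c_2e^(-5t)

Coefficient matrix A = [[13, 18], [-9, -14]].
Characteristic polynomial det(A - λI) = λ^2 + λ - 20 = 0.
Eigenvalues λ = 4, -5.
For λ=4: (A-λI) row 1 is [9, 18], so an eigenvector is (-2, 1).
For λ=-5: (A-λI) row 1 is [18, 18], so an eigenvector is (-1, 1).
General solution: c_1e^(4t)(-2,1) + c_2e^(-5t)(-1,1).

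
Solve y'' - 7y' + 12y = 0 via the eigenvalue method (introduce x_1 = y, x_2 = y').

Let x_1 = y, x_2 = y'. Then x_1' = x_2 and x_2' = -12x_1 + 7x_2.
A = [[0,1],[-12,7]]; det(A-λI) = λ^2 - 7λ + 12.
Eigenvalues λ = 3, 4 with eigenvectors (1,3), (1,4).

y(t) = c_1e^(3t) + c_2e^(4t)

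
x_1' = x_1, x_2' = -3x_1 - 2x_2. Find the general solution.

Coefficient matrix A = [[1, 0], [-3, -2]].
Characteristic polynomial det(A - λI) = λ^2 + λ - 2 = 0.
Eigenvalues λ = 1, -2.
For λ=1: (A-λI) row 2 is [-3, -3], so an eigenvector is (1, -1).
For λ=-2: (A-λI) row 1 is [3, 0], so an eigenvector is (0, -1).
General solution: c_1e^(t)(1,-1) + c_2e^(-2t)(0,-1).

x_1(t) = c_1e^(t), x_2(t) = -c_1e^(t) - c_2e^(-2t)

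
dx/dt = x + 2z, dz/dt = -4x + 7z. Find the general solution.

Coefficient matrix A = [[1, 2], [-4, 7]].
Characteristic polynomial det(A - λI) = λ^2 - 8λ + 15 = 0.
Eigenvalues λ = 5, 3.
For λ=5: (A-λI) row 1 is [-4, 2], so an eigenvector is (-1, -2).
For λ=3: (A-λI) row 1 is [-2, 2], so an eigenvector is (-1, -1).
General solution: K_1e^(5t)(-1,-2) + K_2e^(3t)(-1,-1).

x(t) = -K_1e^(5t) - K_2e^(3t), z(t) = -2K_1e^(5t) - K_2e^(3t)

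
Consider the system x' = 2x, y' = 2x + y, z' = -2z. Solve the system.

Coefficient matrix A = [[2, 0, 0], [2, 1, 0], [0, 0, -2]].
det(A - λI) = 0 gives eigenvalues λ = 2, 1, -2.
For λ=2: eigenvector (-1,-2,0).
For λ=1: eigenvector (0,-1,0).
For λ=-2: eigenvector (0,0,1).
General solution: c_1e^(2t)(-1,-2,0) + c_2e^(t)(0,-1,0) + c_3e^(-2t)(0,0,1).

x(t) = -c_1e^(2t), y(t) = -2c_1e^(2t) - c_2e^(t), z(t) = c_3e^(-2t)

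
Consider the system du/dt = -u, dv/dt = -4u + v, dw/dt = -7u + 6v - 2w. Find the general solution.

u(t) = C_1e^(-t), v(t) = 2C_1e^(-t) + C_2e^(t), w(t) = 5C_1e^(-t) + 2C_2e^(t) + C_3e^(-2t)

Coefficient matrix A = [[-1, 0, 0], [-4, 1, 0], [-7, 6, -2]].
det(A - λI) = 0 gives eigenvalues λ = -1, 1, -2.
For λ=-1: eigenvector (1,2,5).
For λ=1: eigenvector (0,1,2).
For λ=-2: eigenvector (0,0,1).
General solution: C_1e^(-t)(1,2,5) + C_2e^(t)(0,1,2) + C_3e^(-2t)(0,0,1).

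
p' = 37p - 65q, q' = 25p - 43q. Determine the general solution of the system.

Coefficient matrix A = [[37, -65], [25, -43]].
Characteristic polynomial det(A - λI) = λ^2 + 6λ + 34 = 0.
Eigenvalues λ = -3 ± 5i (complex conjugate pair).
For λ=-3+5i: an eigenvector is (2,1) - i(3,2) = (2 - 3i, 1 - 2i).
A real fundamental pair from Re and Im of e^((-3+5i)t)v: X_1 = e^(-3t)(cos(5t)·(2,1) + sin(5t)·(3,2)), X_2 = e^(-3t)(sin(5t)·(2,1) - cos(5t)·(3,2)).
General solution: K_1X_1 + K_2X_2.

p(t) = 3K_1e^(-3t)sin(5t) + 2K_1e^(-3t)cos(5t) + 2K_2e^(-3t)sin(5t) - 3K_2e^(-3t)cos(5t), q(t) = 2K_1e^(-3t)sin(5t) + K_1e^(-3t)cos(5t) + K_2e^(-3t)sin(5t) - 2K_2e^(-3t)cos(5t)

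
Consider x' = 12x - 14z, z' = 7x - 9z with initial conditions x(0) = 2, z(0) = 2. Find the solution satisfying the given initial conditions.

Coefficient matrix A = [[12, -14], [7, -9]].
Characteristic polynomial det(A - λI) = λ^2 - 3λ - 10 = 0.
Eigenvalues λ = 5, -2.
For λ=5: (A-λI) row 1 is [7, -14], so an eigenvector is (-2, -1).
For λ=-2: (A-λI) row 1 is [14, -14], so an eigenvector is (1, 1).
General solution: K_1e^(5t)(-2,-1) + K_2e^(-2t)(1,1).
Applying x(0)=2, z(0)=2 gives K_1=0, K_2=2.

x(t) = 2e^(-2t), z(t) = 2e^(-2t)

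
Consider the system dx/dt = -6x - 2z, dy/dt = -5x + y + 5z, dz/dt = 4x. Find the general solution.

Coefficient matrix A = [[-6, 0, -2], [-5, 1, 5], [4, 0, 0]].
det(A - λI) = 0 gives eigenvalues λ = -4, 1, -2.
For λ=-4: eigenvector (1,2,-1).
For λ=1: eigenvector (0,1,0).
For λ=-2: eigenvector (-1,-5,2).
General solution: C_1e^(-4t)(1,2,-1) + C_2e^(t)(0,1,0) + C_3e^(-2t)(-1,-5,2).

x(t) = C_1e^(-4t) - C_3e^(-2t), y(t) = 2C_1e^(-4t) + C_2e^(t) - 5C_3e^(-2t), z(t) = -C_1e^(-4t) + 2C_3e^(-2t)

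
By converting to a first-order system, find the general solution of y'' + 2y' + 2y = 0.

y(t) = C_1e^(-t)cos(t) + C_2e^(-t)sin(t)

Let x_1 = y, x_2 = y'. Then x_1' = x_2 and x_2' = -2x_1 - 2x_2.
A = [[0,1],[-2,-2]]; det(A-λI) = λ^2 + 2λ + 2.
Eigenvalues λ = -1 ± i.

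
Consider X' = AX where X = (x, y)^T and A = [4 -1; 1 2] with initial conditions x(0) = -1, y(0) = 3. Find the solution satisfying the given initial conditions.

x(t) = -4te^(3t) - e^(3t), y(t) = -4te^(3t) + 3e^(3t)

Coefficient matrix A = [[4, -1], [1, 2]].
Characteristic polynomial det(A - λI) = λ^2 - 6λ + 9 = 0.
Single eigenvalue λ = 3 with algebraic multiplicity 2.
Eigenvector v = (1,1); generalized eigenvector w with (A-λI)w=v is (2,1).
General solution: e^(3t)[K_1·v + K_2·(t·v + w)].
Applying x(0)=-1, y(0)=3 gives K_1=7, K_2=-4.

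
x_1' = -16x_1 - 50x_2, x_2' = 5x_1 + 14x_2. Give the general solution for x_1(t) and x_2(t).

Coefficient matrix A = [[-16, -50], [5, 14]].
Characteristic polynomial det(A - λI) = λ^2 + 2λ + 26 = 0.
Eigenvalues λ = -1 ± 5i (complex conjugate pair).
For λ=-1+5i: an eigenvector is (-1,0) - i(3,-1) = (-1 - 3i, 0 + i).
A real fundamental pair from Re and Im of e^((-1+5i)t)v: X_1 = e^(-t)(cos(5t)·(-1,0) + sin(5t)·(3,-1)), X_2 = e^(-t)(sin(5t)·(-1,0) - cos(5t)·(3,-1)).
General solution: K_1X_1 + K_2X_2.

x_1(t) = 3K_1e^(-t)sin(5t) - K_1e^(-t)cos(5t) - K_2e^(-t)sin(5t) - 3K_2e^(-t)cos(5t), x_2(t) = -K_1e^(-t)sin(5t) + K_2e^(-t)cos(5t)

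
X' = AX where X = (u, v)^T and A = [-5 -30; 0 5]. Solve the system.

Coefficient matrix A = [[-5, -30], [0, 5]].
Characteristic polynomial det(A - λI) = λ^2 - 25 = 0.
Eigenvalues λ = -5, 5.
For λ=-5: (A-λI) row 1 is [0, -30], so an eigenvector is (1, 0).
For λ=5: (A-λI) row 1 is [-10, -30], so an eigenvector is (3, -1).
General solution: c_1e^(-5t)(1,0) + c_2e^(5t)(3,-1).

u(t) = c_1e^(-5t) + 3c_2e^(5t), v(t) = -c_2e^(5t)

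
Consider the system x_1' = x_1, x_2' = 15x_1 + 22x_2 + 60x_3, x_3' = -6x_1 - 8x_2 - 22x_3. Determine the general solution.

Coefficient matrix A = [[1, 0, 0], [15, 22, 60], [-6, -8, -22]].
det(A - λI) = 0 gives eigenvalues λ = 1, -2, 2.
For λ=1: eigenvector (1,5,-2).
For λ=-2: eigenvector (0,-5,2).
For λ=2: eigenvector (0,-3,1).
General solution: K_1e^(t)(1,5,-2) + K_2e^(-2t)(0,-5,2) + K_3e^(2t)(0,-3,1).

x_1(t) = K_1e^(t), x_2(t) = 5K_1e^(t) - 5K_2e^(-2t) - 3K_3e^(2t), x_3(t) = -2K_1e^(t) + 2K_2e^(-2t) + K_3e^(2t)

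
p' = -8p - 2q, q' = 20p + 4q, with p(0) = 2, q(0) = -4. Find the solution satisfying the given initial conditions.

Coefficient matrix A = [[-8, -2], [20, 4]].
Characteristic polynomial det(A - λI) = λ^2 + 4λ + 8 = 0.
Eigenvalues λ = -2 ± 2i (complex conjugate pair).
For λ=-2+2i: an eigenvector is (-1,3) - i(0,-1) = (-1, 3 + i).
A real fundamental pair from Re and Im of e^((-2+2i)t)v: X_1 = e^(-2t)(cos(2t)·(-1,3) + sin(2t)·(0,-1)), X_2 = e^(-2t)(sin(2t)·(-1,3) - cos(2t)·(0,-1)).
General solution: C_1X_1 + C_2X_2.
Applying p(0)=2, q(0)=-4 gives C_1=-2, C_2=2.

p(t) = -2e^(-2t)sin(2t) + 2e^(-2t)cos(2t), q(t) = 8e^(-2t)sin(2t) - 4e^(-2t)cos(2t)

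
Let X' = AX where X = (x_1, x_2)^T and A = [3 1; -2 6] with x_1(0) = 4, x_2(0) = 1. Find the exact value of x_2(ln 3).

A = [[3,1],[-2,6]]; eigenvalues λ = 5, 4.
Eigenvectors: (-1,-2) for λ=5, (1,1) for λ=4.
From the initial condition, c_1 = 3, c_2 = 7.
x_2(ln 3) = (3)(3^5)(-2) + (7)(3^4)(1) = -891.

-891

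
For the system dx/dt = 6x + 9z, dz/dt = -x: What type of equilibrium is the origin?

unstable improper node

A = [[6,9],[-1,0]]; det(A-λI) = λ^2 - 6λ + 9.
repeated λ = 3 with a single eigenvector.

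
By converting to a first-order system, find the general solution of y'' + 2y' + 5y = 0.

Let x_1 = y, x_2 = y'. Then x_1' = x_2 and x_2' = -5x_1 - 2x_2.
A = [[0,1],[-5,-2]]; det(A-λI) = λ^2 + 2λ + 5.
Eigenvalues λ = -1 ± 2i.

y(t) = K_1e^(-t)cos(2t) + K_2e^(-t)sin(2t)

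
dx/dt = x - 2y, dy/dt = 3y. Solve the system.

x(t) = C_1e^(t) + C_2e^(3t), y(t) = -C_2e^(3t)

Coefficient matrix A = [[1, -2], [0, 3]].
Characteristic polynomial det(A - λI) = λ^2 - 4λ + 3 = 0.
Eigenvalues λ = 1, 3.
For λ=1: (A-λI) row 1 is [0, -2], so an eigenvector is (1, 0).
For λ=3: (A-λI) row 1 is [-2, -2], so an eigenvector is (1, -1).
General solution: C_1e^(t)(1,0) + C_2e^(3t)(1,-1).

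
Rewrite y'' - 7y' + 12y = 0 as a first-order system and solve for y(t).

Let x_1 = y, x_2 = y'. Then x_1' = x_2 and x_2' = -12x_1 + 7x_2.
A = [[0,1],[-12,7]]; det(A-λI) = λ^2 - 7λ + 12.
Eigenvalues λ = 4, 3 with eigenvectors (1,4), (1,3).

y(t) = C_1e^(4t) + C_2e^(3t)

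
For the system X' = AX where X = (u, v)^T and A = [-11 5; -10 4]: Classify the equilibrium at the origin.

stable node

A = [[-11,5],[-10,4]]; det(A-λI) = λ^2 + 7λ + 6.
λ = -1, -6: both negative.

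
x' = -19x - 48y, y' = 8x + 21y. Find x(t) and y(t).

Coefficient matrix A = [[-19, -48], [8, 21]].
Characteristic polynomial det(A - λI) = λ^2 - 2λ - 15 = 0.
Eigenvalues λ = -3, 5.
For λ=-3: (A-λI) row 1 is [-16, -48], so an eigenvector is (3, -1).
For λ=5: (A-λI) row 1 is [-24, -48], so an eigenvector is (-2, 1).
General solution: C_1e^(-3t)(3,-1) + C_2e^(5t)(-2,1).

x(t) = 3C_1e^(-3t) - 2C_2e^(5t), y(t) = -C_1e^(-3t) + C_2e^(5t)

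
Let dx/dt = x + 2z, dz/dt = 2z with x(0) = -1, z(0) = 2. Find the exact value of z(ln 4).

32

A = [[1,2],[0,2]]; eigenvalues λ = 2, 1.
Eigenvectors: (2,1) for λ=2, (1,0) for λ=1.
From the initial condition, c_1 = 2, c_2 = -5.
z(ln 4) = (2)(4^2)(1) + (-5)(4^1)(0) = 32.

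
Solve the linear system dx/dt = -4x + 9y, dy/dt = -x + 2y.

x(t) = 3C_1e^(-t) + 3C_2te^(-t) - C_2e^(-t), y(t) = C_1e^(-t) + C_2te^(-t)

Coefficient matrix A = [[-4, 9], [-1, 2]].
Characteristic polynomial det(A - λI) = λ^2 + 2λ + 1 = 0.
Single eigenvalue λ = -1 with algebraic multiplicity 2.
Eigenvector v = (3,1); generalized eigenvector w with (A-λI)w=v is (-1,0).
General solution: e^(-t)[C_1·v + C_2·(t·v + w)].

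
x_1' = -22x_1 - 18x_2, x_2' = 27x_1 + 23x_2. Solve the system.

x_1(t) = -c_1e^(-4t) - 2c_2e^(5t), x_2(t) = c_1e^(-4t) + 3c_2e^(5t)

Coefficient matrix A = [[-22, -18], [27, 23]].
Characteristic polynomial det(A - λI) = λ^2 - λ - 20 = 0.
Eigenvalues λ = -4, 5.
For λ=-4: (A-λI) row 1 is [-18, -18], so an eigenvector is (-1, 1).
For λ=5: (A-λI) row 1 is [-27, -18], so an eigenvector is (-2, 3).
General solution: c_1e^(-4t)(-1,1) + c_2e^(5t)(-2,3).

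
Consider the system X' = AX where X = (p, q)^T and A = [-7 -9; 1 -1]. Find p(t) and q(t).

Coefficient matrix A = [[-7, -9], [1, -1]].
Characteristic polynomial det(A - λI) = λ^2 + 8λ + 16 = 0.
Single eigenvalue λ = -4 with algebraic multiplicity 2.
Eigenvector v = (3,-1); generalized eigenvector w with (A-λI)w=v is (2,-1).
General solution: e^(-4t)[c_1·v + c_2·(t·v + w)].

p(t) = 3c_1e^(-4t) + 3c_2te^(-4t) + 2c_2e^(-4t), q(t) = -c_1e^(-4t) - c_2te^(-4t) - c_2e^(-4t)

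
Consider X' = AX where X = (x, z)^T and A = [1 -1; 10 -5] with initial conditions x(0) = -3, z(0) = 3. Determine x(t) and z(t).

x(t) = -12e^(-2t)sin(t) - 3e^(-2t)cos(t), z(t) = -39e^(-2t)sin(t) + 3e^(-2t)cos(t)

Coefficient matrix A = [[1, -1], [10, -5]].
Characteristic polynomial det(A - λI) = λ^2 + 4λ + 5 = 0.
Eigenvalues λ = -2 ± i (complex conjugate pair).
For λ=-2+i: an eigenvector is (-1,-3) - i(0,-1) = (-1, -3 + i).
A real fundamental pair from Re and Im of e^((-2+i)t)v: X_1 = e^(-2t)(cos(t)·(-1,-3) + sin(t)·(0,-1)), X_2 = e^(-2t)(sin(t)·(-1,-3) - cos(t)·(0,-1)).
General solution: C_1X_1 + C_2X_2.
Applying x(0)=-3, z(0)=3 gives C_1=3, C_2=12.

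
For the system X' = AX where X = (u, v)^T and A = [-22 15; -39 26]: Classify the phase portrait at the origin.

unstable spiral

A = [[-22,15],[-39,26]]; det(A-λI) = λ^2 - 4λ + 13.
λ = 2 ± 3i: positive real part.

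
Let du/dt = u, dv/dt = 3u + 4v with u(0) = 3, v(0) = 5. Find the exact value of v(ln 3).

639

A = [[1,0],[3,4]]; eigenvalues λ = 4, 1.
Eigenvectors: (0,-1) for λ=4, (1,-1) for λ=1.
From the initial condition, c_1 = -8, c_2 = 3.
v(ln 3) = (-8)(3^4)(-1) + (3)(3^1)(-1) = 639.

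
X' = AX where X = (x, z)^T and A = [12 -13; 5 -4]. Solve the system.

Coefficient matrix A = [[12, -13], [5, -4]].
Characteristic polynomial det(A - λI) = λ^2 - 8λ + 17 = 0.
Eigenvalues λ = 4 ± i (complex conjugate pair).
For λ=4+i: an eigenvector is (-2,-1) - i(-3,-2) = (-2 + 3i, -1 + 2i).
A real fundamental pair from Re and Im of e^((4+i)t)v: X_1 = e^(4t)(cos(t)·(-2,-1) + sin(t)·(-3,-2)), X_2 = e^(4t)(sin(t)·(-2,-1) - cos(t)·(-3,-2)).
General solution: K_1X_1 + K_2X_2.

x(t) = -3K_1e^(4t)sin(t) - 2K_1e^(4t)cos(t) - 2K_2e^(4t)sin(t) + 3K_2e^(4t)cos(t), z(t) = -2K_1e^(4t)sin(t) - K_1e^(4t)cos(t) - K_2e^(4t)sin(t) + 2K_2e^(4t)cos(t)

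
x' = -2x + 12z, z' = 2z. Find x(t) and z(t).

Coefficient matrix A = [[-2, 12], [0, 2]].
Characteristic polynomial det(A - λI) = λ^2 - 4 = 0.
Eigenvalues λ = 2, -2.
For λ=2: (A-λI) row 1 is [-4, 12], so an eigenvector is (3, 1).
For λ=-2: (A-λI) row 1 is [0, 12], so an eigenvector is (1, 0).
General solution: C_1e^(2t)(3,1) + C_2e^(-2t)(1,0).

x(t) = 3C_1e^(2t) + C_2e^(-2t), z(t) = C_1e^(2t)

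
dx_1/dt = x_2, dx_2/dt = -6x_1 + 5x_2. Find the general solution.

Coefficient matrix A = [[0, 1], [-6, 5]].
Characteristic polynomial det(A - λI) = λ^2 - 5λ + 6 = 0.
Eigenvalues λ = 3, 2.
For λ=3: (A-λI) row 1 is [-3, 1], so an eigenvector is (1, 3).
For λ=2: (A-λI) row 1 is [-2, 1], so an eigenvector is (-1, -2).
General solution: C_1e^(3t)(1,3) + C_2e^(2t)(-1,-2).

x_1(t) = C_1e^(3t) - C_2e^(2t), x_2(t) = 3C_1e^(3t) - 2C_2e^(2t)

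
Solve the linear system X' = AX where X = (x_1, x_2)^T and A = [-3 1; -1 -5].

x_1(t) = c_1e^(-4t) + c_2te^(-4t), x_2(t) = -c_1e^(-4t) - c_2te^(-4t) + c_2e^(-4t)

Coefficient matrix A = [[-3, 1], [-1, -5]].
Characteristic polynomial det(A - λI) = λ^2 + 8λ + 16 = 0.
Single eigenvalue λ = -4 with algebraic multiplicity 2.
Eigenvector v = (1,-1); generalized eigenvector w with (A-λI)w=v is (0,1).
General solution: e^(-4t)[c_1·v + c_2·(t·v + w)].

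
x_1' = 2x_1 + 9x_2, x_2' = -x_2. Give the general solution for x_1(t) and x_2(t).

Coefficient matrix A = [[2, 9], [0, -1]].
Characteristic polynomial det(A - λI) = λ^2 - λ - 2 = 0.
Eigenvalues λ = 2, -1.
For λ=2: (A-λI) row 1 is [0, 9], so an eigenvector is (1, 0).
For λ=-1: (A-λI) row 1 is [3, 9], so an eigenvector is (3, -1).
General solution: K_1e^(2t)(1,0) + K_2e^(-t)(3,-1).

x_1(t) = K_1e^(2t) + 3K_2e^(-t), x_2(t) = -K_2e^(-t)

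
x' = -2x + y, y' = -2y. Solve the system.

Coefficient matrix A = [[-2, 1], [0, -2]].
Characteristic polynomial det(A - λI) = λ^2 + 4λ + 4 = 0.
Single eigenvalue λ = -2 with algebraic multiplicity 2.
Eigenvector v = (-1,0); generalized eigenvector w with (A-λI)w=v is (2,-1).
General solution: e^(-2t)[K_1·v + K_2·(t·v + w)].

x(t) = -K_1e^(-2t) - K_2te^(-2t) + 2K_2e^(-2t), y(t) = -K_2e^(-2t)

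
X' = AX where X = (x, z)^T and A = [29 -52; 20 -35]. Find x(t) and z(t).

x(t) = -2C_1e^(-3t)sin(4t) + 3C_1e^(-3t)cos(4t) + 3C_2e^(-3t)sin(4t) + 2C_2e^(-3t)cos(4t), z(t) = -C_1e^(-3t)sin(4t) + 2C_1e^(-3t)cos(4t) + 2C_2e^(-3t)sin(4t) + C_2e^(-3t)cos(4t)

Coefficient matrix A = [[29, -52], [20, -35]].
Characteristic polynomial det(A - λI) = λ^2 + 6λ + 25 = 0.
Eigenvalues λ = -3 ± 4i (complex conjugate pair).
For λ=-3+4i: an eigenvector is (3,2) - i(-2,-1) = (3 + 2i, 2 + i).
A real fundamental pair from Re and Im of e^((-3+4i)t)v: X_1 = e^(-3t)(cos(4t)·(3,2) + sin(4t)·(-2,-1)), X_2 = e^(-3t)(sin(4t)·(3,2) - cos(4t)·(-2,-1)).
General solution: C_1X_1 + C_2X_2.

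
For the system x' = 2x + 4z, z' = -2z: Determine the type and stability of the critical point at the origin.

saddle

A = [[2,4],[0,-2]]; det(A-λI) = λ^2 - 4.
λ = 2, -2: opposite signs.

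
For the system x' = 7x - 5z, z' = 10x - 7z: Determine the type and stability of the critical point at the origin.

center

A = [[7,-5],[10,-7]]; det(A-λI) = λ^2 + 1.
λ = 0 ± i: zero real part.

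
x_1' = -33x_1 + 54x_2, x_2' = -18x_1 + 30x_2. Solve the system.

x_1(t) = 3c_1e^(3t) + 2c_2e^(-6t), x_2(t) = 2c_1e^(3t) + c_2e^(-6t)

Coefficient matrix A = [[-33, 54], [-18, 30]].
Characteristic polynomial det(A - λI) = λ^2 + 3λ - 18 = 0.
Eigenvalues λ = 3, -6.
For λ=3: (A-λI) row 1 is [-36, 54], so an eigenvector is (3, 2).
For λ=-6: (A-λI) row 1 is [-27, 54], so an eigenvector is (2, 1).
General solution: c_1e^(3t)(3,2) + c_2e^(-6t)(2,1).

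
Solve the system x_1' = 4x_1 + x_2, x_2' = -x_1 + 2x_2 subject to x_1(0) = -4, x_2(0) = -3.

Coefficient matrix A = [[4, 1], [-1, 2]].
Characteristic polynomial det(A - λI) = λ^2 - 6λ + 9 = 0.
Single eigenvalue λ = 3 with algebraic multiplicity 2.
Eigenvector v = (1,-1); generalized eigenvector w with (A-λI)w=v is (3,-2).
General solution: e^(3t)[C_1·v + C_2·(t·v + w)].
Applying x_1(0)=-4, x_2(0)=-3 gives C_1=17, C_2=-7.

x_1(t) = -7te^(3t) - 4e^(3t), x_2(t) = 7te^(3t) - 3e^(3t)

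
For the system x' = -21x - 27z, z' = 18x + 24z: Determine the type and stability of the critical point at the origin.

saddle

A = [[-21,-27],[18,24]]; det(A-λI) = λ^2 - 3λ - 18.
λ = -3, 6: opposite signs.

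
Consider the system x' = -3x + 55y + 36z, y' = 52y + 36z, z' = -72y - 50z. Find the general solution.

Coefficient matrix A = [[-3, 55, 36], [0, 52, 36], [0, -72, -50]].
det(A - λI) = 0 gives eigenvalues λ = -3, 4, -2.
For λ=-3: eigenvector (1,0,0).
For λ=4: eigenvector (3,3,-4).
For λ=-2: eigenvector (-2,-2,3).
General solution: C_1e^(-3t)(1,0,0) + C_2e^(4t)(3,3,-4) + C_3e^(-2t)(-2,-2,3).

x(t) = C_1e^(-3t) + 3C_2e^(4t) - 2C_3e^(-2t), y(t) = 3C_2e^(4t) - 2C_3e^(-2t), z(t) = -4C_2e^(4t) + 3C_3e^(-2t)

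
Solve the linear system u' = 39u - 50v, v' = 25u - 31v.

u(t) = -c_1e^(4t)sin(5t) - 3c_1e^(4t)cos(5t) - 3c_2e^(4t)sin(5t) + c_2e^(4t)cos(5t), v(t) = -c_1e^(4t)sin(5t) - 2c_1e^(4t)cos(5t) - 2c_2e^(4t)sin(5t) + c_2e^(4t)cos(5t)

Coefficient matrix A = [[39, -50], [25, -31]].
Characteristic polynomial det(A - λI) = λ^2 - 8λ + 41 = 0.
Eigenvalues λ = 4 ± 5i (complex conjugate pair).
For λ=4+5i: an eigenvector is (-3,-2) - i(-1,-1) = (-3 + i, -2 + i).
A real fundamental pair from Re and Im of e^((4+5i)t)v: X_1 = e^(4t)(cos(5t)·(-3,-2) + sin(5t)·(-1,-1)), X_2 = e^(4t)(sin(5t)·(-3,-2) - cos(5t)·(-1,-1)).
General solution: c_1X_1 + c_2X_2.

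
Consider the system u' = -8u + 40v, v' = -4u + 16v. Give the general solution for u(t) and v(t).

u(t) = C_1e^(4t)sin(4t) + 3C_1e^(4t)cos(4t) + 3C_2e^(4t)sin(4t) - C_2e^(4t)cos(4t), v(t) = C_1e^(4t)cos(4t) + C_2e^(4t)sin(4t)

Coefficient matrix A = [[-8, 40], [-4, 16]].
Characteristic polynomial det(A - λI) = λ^2 - 8λ + 32 = 0.
Eigenvalues λ = 4 ± 4i (complex conjugate pair).
For λ=4+4i: an eigenvector is (3,1) - i(1,0) = (3 - i, 1).
A real fundamental pair from Re and Im of e^((4+4i)t)v: X_1 = e^(4t)(cos(4t)·(3,1) + sin(4t)·(1,0)), X_2 = e^(4t)(sin(4t)·(3,1) - cos(4t)·(1,0)).
General solution: C_1X_1 + C_2X_2.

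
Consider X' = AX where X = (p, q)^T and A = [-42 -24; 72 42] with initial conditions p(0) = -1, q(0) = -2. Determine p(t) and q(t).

p(t) = 7e^(6t) - 8e^(-6t), q(t) = -14e^(6t) + 12e^(-6t)

Coefficient matrix A = [[-42, -24], [72, 42]].
Characteristic polynomial det(A - λI) = λ^2 - 36 = 0.
Eigenvalues λ = -6, 6.
For λ=-6: (A-λI) row 1 is [-36, -24], so an eigenvector is (2, -3).
For λ=6: (A-λI) row 1 is [-48, -24], so an eigenvector is (-1, 2).
General solution: C_1e^(-6t)(2,-3) + C_2e^(6t)(-1,2).
Applying p(0)=-1, q(0)=-2 gives C_1=-4, C_2=-7.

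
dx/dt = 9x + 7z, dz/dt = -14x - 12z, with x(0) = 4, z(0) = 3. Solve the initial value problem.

Coefficient matrix A = [[9, 7], [-14, -12]].
Characteristic polynomial det(A - λI) = λ^2 + 3λ - 10 = 0.
Eigenvalues λ = 2, -5.
For λ=2: (A-λI) row 1 is [7, 7], so an eigenvector is (1, -1).
For λ=-5: (A-λI) row 1 is [14, 7], so an eigenvector is (1, -2).
General solution: c_1e^(2t)(1,-1) + c_2e^(-5t)(1,-2).
Applying x(0)=4, z(0)=3 gives c_1=11, c_2=-7.

x(t) = 11e^(2t) - 7e^(-5t), z(t) = -11e^(2t) + 14e^(-5t)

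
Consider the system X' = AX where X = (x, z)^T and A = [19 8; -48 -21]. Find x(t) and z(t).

x(t) = -C_1e^(-5t) + C_2e^(3t), z(t) = 3C_1e^(-5t) - 2C_2e^(3t)

Coefficient matrix A = [[19, 8], [-48, -21]].
Characteristic polynomial det(A - λI) = λ^2 + 2λ - 15 = 0.
Eigenvalues λ = -5, 3.
For λ=-5: (A-λI) row 1 is [24, 8], so an eigenvector is (-1, 3).
For λ=3: (A-λI) row 1 is [16, 8], so an eigenvector is (1, -2).
General solution: C_1e^(-5t)(-1,3) + C_2e^(3t)(1,-2).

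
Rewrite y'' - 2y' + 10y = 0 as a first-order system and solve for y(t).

y(t) = C_1e^(t)cos(3t) + C_2e^(t)sin(3t)

Let x_1 = y, x_2 = y'. Then x_1' = x_2 and x_2' = -10x_1 + 2x_2.
A = [[0,1],[-10,2]]; det(A-λI) = λ^2 - 2λ + 10.
Eigenvalues λ = 1 ± 3i.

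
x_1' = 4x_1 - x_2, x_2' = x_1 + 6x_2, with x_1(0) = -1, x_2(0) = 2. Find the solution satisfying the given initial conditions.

x_1(t) = -te^(5t) - e^(5t), x_2(t) = te^(5t) + 2e^(5t)

Coefficient matrix A = [[4, -1], [1, 6]].
Characteristic polynomial det(A - λI) = λ^2 - 10λ + 25 = 0.
Single eigenvalue λ = 5 with algebraic multiplicity 2.
Eigenvector v = (-1,1); generalized eigenvector w with (A-λI)w=v is (-1,2).
General solution: e^(5t)[c_1·v + c_2·(t·v + w)].
Applying x_1(0)=-1, x_2(0)=2 gives c_1=0, c_2=1.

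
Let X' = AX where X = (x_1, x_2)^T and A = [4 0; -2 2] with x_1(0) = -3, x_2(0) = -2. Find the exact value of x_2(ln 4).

688

A = [[4,0],[-2,2]]; eigenvalues λ = 2, 4.
Eigenvectors: (0,-1) for λ=2, (1,-1) for λ=4.
From the initial condition, c_1 = 5, c_2 = -3.
x_2(ln 4) = (5)(4^2)(-1) + (-3)(4^4)(-1) = 688.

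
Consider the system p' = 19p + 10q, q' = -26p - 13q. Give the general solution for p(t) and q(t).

p(t) = 2K_1e^(3t)sin(2t) - K_1e^(3t)cos(2t) - K_2e^(3t)sin(2t) - 2K_2e^(3t)cos(2t), q(t) = -3K_1e^(3t)sin(2t) + 2K_1e^(3t)cos(2t) + 2K_2e^(3t)sin(2t) + 3K_2e^(3t)cos(2t)

Coefficient matrix A = [[19, 10], [-26, -13]].
Characteristic polynomial det(A - λI) = λ^2 - 6λ + 13 = 0.
Eigenvalues λ = 3 ± 2i (complex conjugate pair).
For λ=3+2i: an eigenvector is (-1,2) - i(2,-3) = (-1 - 2i, 2 + 3i).
A real fundamental pair from Re and Im of e^((3+2i)t)v: X_1 = e^(3t)(cos(2t)·(-1,2) + sin(2t)·(2,-3)), X_2 = e^(3t)(sin(2t)·(-1,2) - cos(2t)·(2,-3)).
General solution: K_1X_1 + K_2X_2.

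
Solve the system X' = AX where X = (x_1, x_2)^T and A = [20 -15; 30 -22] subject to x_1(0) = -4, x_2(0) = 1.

x_1(t) = -33e^(-t)sin(3t) - 4e^(-t)cos(3t), x_2(t) = -47e^(-t)sin(3t) + e^(-t)cos(3t)

Coefficient matrix A = [[20, -15], [30, -22]].
Characteristic polynomial det(A - λI) = λ^2 + 2λ + 10 = 0.
Eigenvalues λ = -1 ± 3i (complex conjugate pair).
For λ=-1+3i: an eigenvector is (-1,-1) - i(-2,-3) = (-1 + 2i, -1 + 3i).
A real fundamental pair from Re and Im of e^((-1+3i)t)v: X_1 = e^(-t)(cos(3t)·(-1,-1) + sin(3t)·(-2,-3)), X_2 = e^(-t)(sin(3t)·(-1,-1) - cos(3t)·(-2,-3)).
General solution: c_1X_1 + c_2X_2.
Applying x_1(0)=-4, x_2(0)=1 gives c_1=14, c_2=5.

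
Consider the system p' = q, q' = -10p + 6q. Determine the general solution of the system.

Coefficient matrix A = [[0, 1], [-10, 6]].
Characteristic polynomial det(A - λI) = λ^2 - 6λ + 10 = 0.
Eigenvalues λ = 3 ± i (complex conjugate pair).
For λ=3+i: an eigenvector is (0,-1) - i(-1,-3) = (0 + i, -1 + 3i).
A real fundamental pair from Re and Im of e^((3+i)t)v: X_1 = e^(3t)(cos(t)·(0,-1) + sin(t)·(-1,-3)), X_2 = e^(3t)(sin(t)·(0,-1) - cos(t)·(-1,-3)).
General solution: c_1X_1 + c_2X_2.

p(t) = -c_1e^(3t)sin(t) + c_2e^(3t)cos(t), q(t) = -3c_1e^(3t)sin(t) - c_1e^(3t)cos(t) - c_2e^(3t)sin(t) + 3c_2e^(3t)cos(t)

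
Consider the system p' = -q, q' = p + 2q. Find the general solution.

p(t) = -K_1e^(t) - K_2te^(t) - K_2e^(t), q(t) = K_1e^(t) + K_2te^(t) + 2K_2e^(t)

Coefficient matrix A = [[0, -1], [1, 2]].
Characteristic polynomial det(A - λI) = λ^2 - 2λ + 1 = 0.
Single eigenvalue λ = 1 with algebraic multiplicity 2.
Eigenvector v = (-1,1); generalized eigenvector w with (A-λI)w=v is (-1,2).
General solution: e^(t)[K_1·v + K_2·(t·v + w)].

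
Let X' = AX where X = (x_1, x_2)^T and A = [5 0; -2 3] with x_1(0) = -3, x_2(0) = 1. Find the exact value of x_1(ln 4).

-3072

A = [[5,0],[-2,3]]; eigenvalues λ = 5, 3.
Eigenvectors: (-1,1) for λ=5, (0,1) for λ=3.
From the initial condition, c_1 = 3, c_2 = -2.
x_1(ln 4) = (3)(4^5)(-1) + (-2)(4^3)(0) = -3072.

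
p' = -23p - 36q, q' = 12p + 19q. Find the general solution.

p(t) = 2c_1e^(-5t) + 3c_2e^(t), q(t) = -c_1e^(-5t) - 2c_2e^(t)

Coefficient matrix A = [[-23, -36], [12, 19]].
Characteristic polynomial det(A - λI) = λ^2 + 4λ - 5 = 0.
Eigenvalues λ = -5, 1.
For λ=-5: (A-λI) row 1 is [-18, -36], so an eigenvector is (2, -1).
For λ=1: (A-λI) row 1 is [-24, -36], so an eigenvector is (3, -2).
General solution: c_1e^(-5t)(2,-1) + c_2e^(t)(3,-2).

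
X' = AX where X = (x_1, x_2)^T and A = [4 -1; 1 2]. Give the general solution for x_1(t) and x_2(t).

x_1(t) = K_1e^(3t) + K_2te^(3t) - 2K_2e^(3t), x_2(t) = K_1e^(3t) + K_2te^(3t) - 3K_2e^(3t)

Coefficient matrix A = [[4, -1], [1, 2]].
Characteristic polynomial det(A - λI) = λ^2 - 6λ + 9 = 0.
Single eigenvalue λ = 3 with algebraic multiplicity 2.
Eigenvector v = (1,1); generalized eigenvector w with (A-λI)w=v is (-2,-3).
General solution: e^(3t)[K_1·v + K_2·(t·v + w)].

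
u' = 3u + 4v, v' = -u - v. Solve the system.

u(t) = 2c_1e^(t) + 2c_2te^(t) - c_2e^(t), v(t) = -c_1e^(t) - c_2te^(t) + c_2e^(t)

Coefficient matrix A = [[3, 4], [-1, -1]].
Characteristic polynomial det(A - λI) = λ^2 - 2λ + 1 = 0.
Single eigenvalue λ = 1 with algebraic multiplicity 2.
Eigenvector v = (2,-1); generalized eigenvector w with (A-λI)w=v is (-1,1).
General solution: e^(t)[c_1·v + c_2·(t·v + w)].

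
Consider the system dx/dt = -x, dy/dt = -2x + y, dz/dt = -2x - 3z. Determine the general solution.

Coefficient matrix A = [[-1, 0, 0], [-2, 1, 0], [-2, 0, -3]].
det(A - λI) = 0 gives eigenvalues λ = -1, 1, -3.
For λ=-1: eigenvector (1,1,-1).
For λ=1: eigenvector (0,1,0).
For λ=-3: eigenvector (0,0,1).
General solution: C_1e^(-t)(1,1,-1) + C_2e^(t)(0,1,0) + C_3e^(-3t)(0,0,1).

x(t) = C_1e^(-t), y(t) = C_1e^(-t) + C_2e^(t), z(t) = -C_1e^(-t) + C_3e^(-3t)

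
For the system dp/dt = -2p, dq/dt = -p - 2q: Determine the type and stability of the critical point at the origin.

A = [[-2,0],[-1,-2]]; det(A-λI) = λ^2 + 4λ + 4.
repeated λ = -2 with a single eigenvector.

stable improper node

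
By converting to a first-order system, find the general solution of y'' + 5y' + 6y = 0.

Let x_1 = y, x_2 = y'. Then x_1' = x_2 and x_2' = -6x_1 - 5x_2.
A = [[0,1],[-6,-5]]; det(A-λI) = λ^2 + 5λ + 6.
Eigenvalues λ = -2, -3 with eigenvectors (1,-2), (1,-3).

y(t) = C_1e^(-2t) + C_2e^(-3t)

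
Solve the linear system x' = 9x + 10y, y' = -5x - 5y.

Coefficient matrix A = [[9, 10], [-5, -5]].
Characteristic polynomial det(A - λI) = λ^2 - 4λ + 5 = 0.
Eigenvalues λ = 2 ± i (complex conjugate pair).
For λ=2+i: an eigenvector is (-1,1) - i(3,-2) = (-1 - 3i, 1 + 2i).
A real fundamental pair from Re and Im of e^((2+i)t)v: X_1 = e^(2t)(cos(t)·(-1,1) + sin(t)·(3,-2)), X_2 = e^(2t)(sin(t)·(-1,1) - cos(t)·(3,-2)).
General solution: C_1X_1 + C_2X_2.

x(t) = 3C_1e^(2t)sin(t) - C_1e^(2t)cos(t) - C_2e^(2t)sin(t) - 3C_2e^(2t)cos(t), y(t) = -2C_1e^(2t)sin(t) + C_1e^(2t)cos(t) + C_2e^(2t)sin(t) + 2C_2e^(2t)cos(t)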